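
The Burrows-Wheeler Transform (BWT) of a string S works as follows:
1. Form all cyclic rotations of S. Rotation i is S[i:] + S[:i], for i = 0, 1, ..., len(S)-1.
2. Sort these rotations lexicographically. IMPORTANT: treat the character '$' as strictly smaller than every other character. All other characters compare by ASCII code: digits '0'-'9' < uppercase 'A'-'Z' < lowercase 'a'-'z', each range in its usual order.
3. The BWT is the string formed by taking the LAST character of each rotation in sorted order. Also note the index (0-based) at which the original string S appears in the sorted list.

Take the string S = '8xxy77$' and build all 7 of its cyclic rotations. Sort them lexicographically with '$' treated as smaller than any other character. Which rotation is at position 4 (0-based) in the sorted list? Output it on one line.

Answer: xxy77$8

Derivation:
All 7 rotations (rotation i = S[i:]+S[:i]):
  rot[0] = 8xxy77$
  rot[1] = xxy77$8
  rot[2] = xy77$8x
  rot[3] = y77$8xx
  rot[4] = 77$8xxy
  rot[5] = 7$8xxy7
  rot[6] = $8xxy77
Sorted (with $ < everything):
  sorted[0] = $8xxy77
  sorted[1] = 7$8xxy7
  sorted[2] = 77$8xxy
  sorted[3] = 8xxy77$
  sorted[4] = xxy77$8
  sorted[5] = xy77$8x
  sorted[6] = y77$8xx
sorted[4] = xxy77$8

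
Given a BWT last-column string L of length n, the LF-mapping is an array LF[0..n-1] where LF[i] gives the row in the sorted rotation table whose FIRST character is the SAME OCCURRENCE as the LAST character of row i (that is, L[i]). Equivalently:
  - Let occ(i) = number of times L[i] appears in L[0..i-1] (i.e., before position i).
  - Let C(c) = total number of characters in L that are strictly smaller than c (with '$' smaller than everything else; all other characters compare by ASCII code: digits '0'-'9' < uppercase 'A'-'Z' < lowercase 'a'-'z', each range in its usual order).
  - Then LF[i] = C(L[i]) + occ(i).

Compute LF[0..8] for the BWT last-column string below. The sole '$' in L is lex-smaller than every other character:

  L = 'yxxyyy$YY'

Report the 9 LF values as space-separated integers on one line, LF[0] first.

Char counts: '$':1, 'Y':2, 'x':2, 'y':4
C (first-col start): C('$')=0, C('Y')=1, C('x')=3, C('y')=5
L[0]='y': occ=0, LF[0]=C('y')+0=5+0=5
L[1]='x': occ=0, LF[1]=C('x')+0=3+0=3
L[2]='x': occ=1, LF[2]=C('x')+1=3+1=4
L[3]='y': occ=1, LF[3]=C('y')+1=5+1=6
L[4]='y': occ=2, LF[4]=C('y')+2=5+2=7
L[5]='y': occ=3, LF[5]=C('y')+3=5+3=8
L[6]='$': occ=0, LF[6]=C('$')+0=0+0=0
L[7]='Y': occ=0, LF[7]=C('Y')+0=1+0=1
L[8]='Y': occ=1, LF[8]=C('Y')+1=1+1=2

Answer: 5 3 4 6 7 8 0 1 2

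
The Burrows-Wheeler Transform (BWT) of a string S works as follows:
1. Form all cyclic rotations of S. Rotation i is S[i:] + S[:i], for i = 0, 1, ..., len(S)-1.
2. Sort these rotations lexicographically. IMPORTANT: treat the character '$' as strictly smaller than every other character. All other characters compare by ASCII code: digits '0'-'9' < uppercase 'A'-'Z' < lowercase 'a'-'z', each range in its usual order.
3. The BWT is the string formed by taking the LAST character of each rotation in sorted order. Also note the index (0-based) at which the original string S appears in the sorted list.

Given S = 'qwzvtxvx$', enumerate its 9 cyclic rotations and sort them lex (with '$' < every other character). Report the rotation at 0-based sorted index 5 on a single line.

All 9 rotations (rotation i = S[i:]+S[:i]):
  rot[0] = qwzvtxvx$
  rot[1] = wzvtxvx$q
  rot[2] = zvtxvx$qw
  rot[3] = vtxvx$qwz
  rot[4] = txvx$qwzv
  rot[5] = xvx$qwzvt
  rot[6] = vx$qwzvtx
  rot[7] = x$qwzvtxv
  rot[8] = $qwzvtxvx
Sorted (with $ < everything):
  sorted[0] = $qwzvtxvx
  sorted[1] = qwzvtxvx$
  sorted[2] = txvx$qwzv
  sorted[3] = vtxvx$qwz
  sorted[4] = vx$qwzvtx
  sorted[5] = wzvtxvx$q
  sorted[6] = x$qwzvtxv
  sorted[7] = xvx$qwzvt
  sorted[8] = zvtxvx$qw
sorted[5] = wzvtxvx$q

Answer: wzvtxvx$q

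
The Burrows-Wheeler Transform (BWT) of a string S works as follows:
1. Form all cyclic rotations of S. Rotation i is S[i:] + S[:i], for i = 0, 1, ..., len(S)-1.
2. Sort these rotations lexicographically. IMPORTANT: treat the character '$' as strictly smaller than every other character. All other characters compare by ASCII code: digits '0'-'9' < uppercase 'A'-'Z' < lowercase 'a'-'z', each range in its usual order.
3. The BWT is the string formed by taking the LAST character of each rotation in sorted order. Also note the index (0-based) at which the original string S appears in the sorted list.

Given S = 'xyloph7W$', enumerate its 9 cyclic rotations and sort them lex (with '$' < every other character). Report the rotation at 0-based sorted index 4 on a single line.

Answer: loph7W$xy

Derivation:
All 9 rotations (rotation i = S[i:]+S[:i]):
  rot[0] = xyloph7W$
  rot[1] = yloph7W$x
  rot[2] = loph7W$xy
  rot[3] = oph7W$xyl
  rot[4] = ph7W$xylo
  rot[5] = h7W$xylop
  rot[6] = 7W$xyloph
  rot[7] = W$xyloph7
  rot[8] = $xyloph7W
Sorted (with $ < everything):
  sorted[0] = $xyloph7W
  sorted[1] = 7W$xyloph
  sorted[2] = W$xyloph7
  sorted[3] = h7W$xylop
  sorted[4] = loph7W$xy
  sorted[5] = oph7W$xyl
  sorted[6] = ph7W$xylo
  sorted[7] = xyloph7W$
  sorted[8] = yloph7W$x
sorted[4] = loph7W$xy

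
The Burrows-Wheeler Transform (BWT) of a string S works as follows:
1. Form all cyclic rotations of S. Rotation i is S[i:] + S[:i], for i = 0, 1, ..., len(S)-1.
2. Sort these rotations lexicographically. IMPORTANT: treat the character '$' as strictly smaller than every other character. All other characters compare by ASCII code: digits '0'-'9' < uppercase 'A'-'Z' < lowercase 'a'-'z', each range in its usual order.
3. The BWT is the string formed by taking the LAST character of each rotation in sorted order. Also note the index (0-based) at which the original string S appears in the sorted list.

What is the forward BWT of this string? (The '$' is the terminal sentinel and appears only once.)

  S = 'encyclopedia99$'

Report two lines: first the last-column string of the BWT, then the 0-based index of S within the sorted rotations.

All 15 rotations (rotation i = S[i:]+S[:i]):
  rot[0] = encyclopedia99$
  rot[1] = ncyclopedia99$e
  rot[2] = cyclopedia99$en
  rot[3] = yclopedia99$enc
  rot[4] = clopedia99$ency
  rot[5] = lopedia99$encyc
  rot[6] = opedia99$encycl
  rot[7] = pedia99$encyclo
  rot[8] = edia99$encyclop
  rot[9] = dia99$encyclope
  rot[10] = ia99$encycloped
  rot[11] = a99$encyclopedi
  rot[12] = 99$encyclopedia
  rot[13] = 9$encyclopedia9
  rot[14] = $encyclopedia99
Sorted (with $ < everything):
  sorted[0] = $encyclopedia99  (last char: '9')
  sorted[1] = 9$encyclopedia9  (last char: '9')
  sorted[2] = 99$encyclopedia  (last char: 'a')
  sorted[3] = a99$encyclopedi  (last char: 'i')
  sorted[4] = clopedia99$ency  (last char: 'y')
  sorted[5] = cyclopedia99$en  (last char: 'n')
  sorted[6] = dia99$encyclope  (last char: 'e')
  sorted[7] = edia99$encyclop  (last char: 'p')
  sorted[8] = encyclopedia99$  (last char: '$')
  sorted[9] = ia99$encycloped  (last char: 'd')
  sorted[10] = lopedia99$encyc  (last char: 'c')
  sorted[11] = ncyclopedia99$e  (last char: 'e')
  sorted[12] = opedia99$encycl  (last char: 'l')
  sorted[13] = pedia99$encyclo  (last char: 'o')
  sorted[14] = yclopedia99$enc  (last char: 'c')
Last column: 99aiynep$dceloc
Original string S is at sorted index 8

Answer: 99aiynep$dceloc
8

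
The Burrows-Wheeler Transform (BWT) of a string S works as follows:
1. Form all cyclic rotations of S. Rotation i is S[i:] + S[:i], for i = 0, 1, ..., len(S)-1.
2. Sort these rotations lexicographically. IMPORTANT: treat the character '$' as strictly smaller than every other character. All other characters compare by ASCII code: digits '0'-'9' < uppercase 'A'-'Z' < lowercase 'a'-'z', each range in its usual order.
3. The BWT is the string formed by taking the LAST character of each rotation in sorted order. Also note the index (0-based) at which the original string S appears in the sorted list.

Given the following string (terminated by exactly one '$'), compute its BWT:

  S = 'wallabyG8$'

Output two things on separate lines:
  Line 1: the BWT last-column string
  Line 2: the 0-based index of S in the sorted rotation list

Answer: 8Gylwala$b
8

Derivation:
All 10 rotations (rotation i = S[i:]+S[:i]):
  rot[0] = wallabyG8$
  rot[1] = allabyG8$w
  rot[2] = llabyG8$wa
  rot[3] = labyG8$wal
  rot[4] = abyG8$wall
  rot[5] = byG8$walla
  rot[6] = yG8$wallab
  rot[7] = G8$wallaby
  rot[8] = 8$wallabyG
  rot[9] = $wallabyG8
Sorted (with $ < everything):
  sorted[0] = $wallabyG8  (last char: '8')
  sorted[1] = 8$wallabyG  (last char: 'G')
  sorted[2] = G8$wallaby  (last char: 'y')
  sorted[3] = abyG8$wall  (last char: 'l')
  sorted[4] = allabyG8$w  (last char: 'w')
  sorted[5] = byG8$walla  (last char: 'a')
  sorted[6] = labyG8$wal  (last char: 'l')
  sorted[7] = llabyG8$wa  (last char: 'a')
  sorted[8] = wallabyG8$  (last char: '$')
  sorted[9] = yG8$wallab  (last char: 'b')
Last column: 8Gylwala$b
Original string S is at sorted index 8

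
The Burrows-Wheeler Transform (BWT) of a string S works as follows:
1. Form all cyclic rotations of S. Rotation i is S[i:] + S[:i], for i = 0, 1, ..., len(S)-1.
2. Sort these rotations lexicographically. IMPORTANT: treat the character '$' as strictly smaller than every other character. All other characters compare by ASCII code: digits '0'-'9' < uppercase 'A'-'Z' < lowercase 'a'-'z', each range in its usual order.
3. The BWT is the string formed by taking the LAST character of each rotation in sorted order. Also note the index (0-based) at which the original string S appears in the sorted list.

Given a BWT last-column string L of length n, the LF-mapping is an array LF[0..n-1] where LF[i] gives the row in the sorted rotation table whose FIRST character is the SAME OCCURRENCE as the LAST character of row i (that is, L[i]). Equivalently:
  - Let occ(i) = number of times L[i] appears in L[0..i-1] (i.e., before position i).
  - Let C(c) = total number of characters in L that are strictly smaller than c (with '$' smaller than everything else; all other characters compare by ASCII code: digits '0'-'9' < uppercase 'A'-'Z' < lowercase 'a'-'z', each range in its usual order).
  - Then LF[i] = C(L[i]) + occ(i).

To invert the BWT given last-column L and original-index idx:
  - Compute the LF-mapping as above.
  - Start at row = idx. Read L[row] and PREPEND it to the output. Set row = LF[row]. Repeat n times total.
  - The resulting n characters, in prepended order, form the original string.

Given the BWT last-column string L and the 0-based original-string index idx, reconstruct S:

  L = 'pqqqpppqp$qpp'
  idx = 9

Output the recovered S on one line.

LF mapping: 1 8 9 10 2 3 4 11 5 0 12 6 7
Walk LF starting at row 9, prepending L[row]:
  step 1: row=9, L[9]='$', prepend. Next row=LF[9]=0
  step 2: row=0, L[0]='p', prepend. Next row=LF[0]=1
  step 3: row=1, L[1]='q', prepend. Next row=LF[1]=8
  step 4: row=8, L[8]='p', prepend. Next row=LF[8]=5
  step 5: row=5, L[5]='p', prepend. Next row=LF[5]=3
  step 6: row=3, L[3]='q', prepend. Next row=LF[3]=10
  step 7: row=10, L[10]='q', prepend. Next row=LF[10]=12
  step 8: row=12, L[12]='p', prepend. Next row=LF[12]=7
  step 9: row=7, L[7]='q', prepend. Next row=LF[7]=11
  step 10: row=11, L[11]='p', prepend. Next row=LF[11]=6
  step 11: row=6, L[6]='p', prepend. Next row=LF[6]=4
  step 12: row=4, L[4]='p', prepend. Next row=LF[4]=2
  step 13: row=2, L[2]='q', prepend. Next row=LF[2]=9
Reversed output: qpppqpqqppqp$

Answer: qpppqpqqppqp$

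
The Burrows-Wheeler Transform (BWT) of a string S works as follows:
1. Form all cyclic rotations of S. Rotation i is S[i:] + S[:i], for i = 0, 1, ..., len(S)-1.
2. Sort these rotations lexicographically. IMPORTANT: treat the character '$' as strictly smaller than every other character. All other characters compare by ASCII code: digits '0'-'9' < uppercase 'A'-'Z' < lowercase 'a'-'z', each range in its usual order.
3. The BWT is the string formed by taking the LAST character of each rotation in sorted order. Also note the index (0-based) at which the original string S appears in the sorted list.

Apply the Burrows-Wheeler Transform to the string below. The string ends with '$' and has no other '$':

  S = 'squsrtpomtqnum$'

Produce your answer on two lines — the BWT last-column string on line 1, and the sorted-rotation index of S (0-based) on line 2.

Answer: muoqpttss$urmnq
9

Derivation:
All 15 rotations (rotation i = S[i:]+S[:i]):
  rot[0] = squsrtpomtqnum$
  rot[1] = qusrtpomtqnum$s
  rot[2] = usrtpomtqnum$sq
  rot[3] = srtpomtqnum$squ
  rot[4] = rtpomtqnum$squs
  rot[5] = tpomtqnum$squsr
  rot[6] = pomtqnum$squsrt
  rot[7] = omtqnum$squsrtp
  rot[8] = mtqnum$squsrtpo
  rot[9] = tqnum$squsrtpom
  rot[10] = qnum$squsrtpomt
  rot[11] = num$squsrtpomtq
  rot[12] = um$squsrtpomtqn
  rot[13] = m$squsrtpomtqnu
  rot[14] = $squsrtpomtqnum
Sorted (with $ < everything):
  sorted[0] = $squsrtpomtqnum  (last char: 'm')
  sorted[1] = m$squsrtpomtqnu  (last char: 'u')
  sorted[2] = mtqnum$squsrtpo  (last char: 'o')
  sorted[3] = num$squsrtpomtq  (last char: 'q')
  sorted[4] = omtqnum$squsrtp  (last char: 'p')
  sorted[5] = pomtqnum$squsrt  (last char: 't')
  sorted[6] = qnum$squsrtpomt  (last char: 't')
  sorted[7] = qusrtpomtqnum$s  (last char: 's')
  sorted[8] = rtpomtqnum$squs  (last char: 's')
  sorted[9] = squsrtpomtqnum$  (last char: '$')
  sorted[10] = srtpomtqnum$squ  (last char: 'u')
  sorted[11] = tpomtqnum$squsr  (last char: 'r')
  sorted[12] = tqnum$squsrtpom  (last char: 'm')
  sorted[13] = um$squsrtpomtqn  (last char: 'n')
  sorted[14] = usrtpomtqnum$sq  (last char: 'q')
Last column: muoqpttss$urmnq
Original string S is at sorted index 9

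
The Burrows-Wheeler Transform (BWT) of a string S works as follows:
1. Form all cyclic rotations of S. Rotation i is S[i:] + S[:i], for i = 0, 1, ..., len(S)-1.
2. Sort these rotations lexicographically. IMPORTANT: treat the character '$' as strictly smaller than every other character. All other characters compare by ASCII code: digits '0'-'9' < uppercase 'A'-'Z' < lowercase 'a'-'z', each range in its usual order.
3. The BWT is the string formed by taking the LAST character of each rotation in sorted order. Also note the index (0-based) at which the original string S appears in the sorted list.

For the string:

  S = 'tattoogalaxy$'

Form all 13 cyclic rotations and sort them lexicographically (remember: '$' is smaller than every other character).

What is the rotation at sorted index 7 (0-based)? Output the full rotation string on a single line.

Answer: oogalaxy$tatt

Derivation:
All 13 rotations (rotation i = S[i:]+S[:i]):
  rot[0] = tattoogalaxy$
  rot[1] = attoogalaxy$t
  rot[2] = ttoogalaxy$ta
  rot[3] = toogalaxy$tat
  rot[4] = oogalaxy$tatt
  rot[5] = ogalaxy$tatto
  rot[6] = galaxy$tattoo
  rot[7] = alaxy$tattoog
  rot[8] = laxy$tattooga
  rot[9] = axy$tattoogal
  rot[10] = xy$tattoogala
  rot[11] = y$tattoogalax
  rot[12] = $tattoogalaxy
Sorted (with $ < everything):
  sorted[0] = $tattoogalaxy
  sorted[1] = alaxy$tattoog
  sorted[2] = attoogalaxy$t
  sorted[3] = axy$tattoogal
  sorted[4] = galaxy$tattoo
  sorted[5] = laxy$tattooga
  sorted[6] = ogalaxy$tatto
  sorted[7] = oogalaxy$tatt
  sorted[8] = tattoogalaxy$
  sorted[9] = toogalaxy$tat
  sorted[10] = ttoogalaxy$ta
  sorted[11] = xy$tattoogala
  sorted[12] = y$tattoogalax
sorted[7] = oogalaxy$tatt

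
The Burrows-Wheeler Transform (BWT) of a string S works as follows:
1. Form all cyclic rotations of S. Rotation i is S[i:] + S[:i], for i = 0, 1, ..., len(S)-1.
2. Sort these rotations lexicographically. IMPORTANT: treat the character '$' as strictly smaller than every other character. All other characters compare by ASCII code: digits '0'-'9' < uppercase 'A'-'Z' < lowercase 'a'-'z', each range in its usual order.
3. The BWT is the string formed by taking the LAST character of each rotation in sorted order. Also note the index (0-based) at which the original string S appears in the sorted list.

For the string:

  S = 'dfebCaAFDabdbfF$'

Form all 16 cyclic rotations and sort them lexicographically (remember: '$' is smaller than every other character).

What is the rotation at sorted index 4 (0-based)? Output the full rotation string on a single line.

Answer: F$dfebCaAFDabdbf

Derivation:
All 16 rotations (rotation i = S[i:]+S[:i]):
  rot[0] = dfebCaAFDabdbfF$
  rot[1] = febCaAFDabdbfF$d
  rot[2] = ebCaAFDabdbfF$df
  rot[3] = bCaAFDabdbfF$dfe
  rot[4] = CaAFDabdbfF$dfeb
  rot[5] = aAFDabdbfF$dfebC
  rot[6] = AFDabdbfF$dfebCa
  rot[7] = FDabdbfF$dfebCaA
  rot[8] = DabdbfF$dfebCaAF
  rot[9] = abdbfF$dfebCaAFD
  rot[10] = bdbfF$dfebCaAFDa
  rot[11] = dbfF$dfebCaAFDab
  rot[12] = bfF$dfebCaAFDabd
  rot[13] = fF$dfebCaAFDabdb
  rot[14] = F$dfebCaAFDabdbf
  rot[15] = $dfebCaAFDabdbfF
Sorted (with $ < everything):
  sorted[0] = $dfebCaAFDabdbfF
  sorted[1] = AFDabdbfF$dfebCa
  sorted[2] = CaAFDabdbfF$dfeb
  sorted[3] = DabdbfF$dfebCaAF
  sorted[4] = F$dfebCaAFDabdbf
  sorted[5] = FDabdbfF$dfebCaA
  sorted[6] = aAFDabdbfF$dfebC
  sorted[7] = abdbfF$dfebCaAFD
  sorted[8] = bCaAFDabdbfF$dfe
  sorted[9] = bdbfF$dfebCaAFDa
  sorted[10] = bfF$dfebCaAFDabd
  sorted[11] = dbfF$dfebCaAFDab
  sorted[12] = dfebCaAFDabdbfF$
  sorted[13] = ebCaAFDabdbfF$df
  sorted[14] = fF$dfebCaAFDabdb
  sorted[15] = febCaAFDabdbfF$d
sorted[4] = F$dfebCaAFDabdbf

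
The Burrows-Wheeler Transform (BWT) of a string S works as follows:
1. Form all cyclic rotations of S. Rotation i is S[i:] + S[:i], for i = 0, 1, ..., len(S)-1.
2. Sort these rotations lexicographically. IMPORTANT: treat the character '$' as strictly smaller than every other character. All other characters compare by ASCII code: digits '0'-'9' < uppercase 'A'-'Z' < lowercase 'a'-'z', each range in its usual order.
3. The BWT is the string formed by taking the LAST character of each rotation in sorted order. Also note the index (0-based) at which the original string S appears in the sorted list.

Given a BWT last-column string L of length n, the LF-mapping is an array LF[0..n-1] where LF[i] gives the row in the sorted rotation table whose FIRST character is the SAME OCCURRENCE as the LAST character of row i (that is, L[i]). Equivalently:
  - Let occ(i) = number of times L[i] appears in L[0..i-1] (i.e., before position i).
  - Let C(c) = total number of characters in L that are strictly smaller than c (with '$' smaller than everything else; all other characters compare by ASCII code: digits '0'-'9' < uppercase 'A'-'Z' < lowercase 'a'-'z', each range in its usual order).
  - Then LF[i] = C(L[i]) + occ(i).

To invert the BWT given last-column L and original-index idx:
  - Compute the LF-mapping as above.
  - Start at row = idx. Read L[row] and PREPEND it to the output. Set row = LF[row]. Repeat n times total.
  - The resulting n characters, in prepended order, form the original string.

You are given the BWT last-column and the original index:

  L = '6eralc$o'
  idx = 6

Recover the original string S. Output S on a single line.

Answer: oracle6$

Derivation:
LF mapping: 1 4 7 2 5 3 0 6
Walk LF starting at row 6, prepending L[row]:
  step 1: row=6, L[6]='$', prepend. Next row=LF[6]=0
  step 2: row=0, L[0]='6', prepend. Next row=LF[0]=1
  step 3: row=1, L[1]='e', prepend. Next row=LF[1]=4
  step 4: row=4, L[4]='l', prepend. Next row=LF[4]=5
  step 5: row=5, L[5]='c', prepend. Next row=LF[5]=3
  step 6: row=3, L[3]='a', prepend. Next row=LF[3]=2
  step 7: row=2, L[2]='r', prepend. Next row=LF[2]=7
  step 8: row=7, L[7]='o', prepend. Next row=LF[7]=6
Reversed output: oracle6$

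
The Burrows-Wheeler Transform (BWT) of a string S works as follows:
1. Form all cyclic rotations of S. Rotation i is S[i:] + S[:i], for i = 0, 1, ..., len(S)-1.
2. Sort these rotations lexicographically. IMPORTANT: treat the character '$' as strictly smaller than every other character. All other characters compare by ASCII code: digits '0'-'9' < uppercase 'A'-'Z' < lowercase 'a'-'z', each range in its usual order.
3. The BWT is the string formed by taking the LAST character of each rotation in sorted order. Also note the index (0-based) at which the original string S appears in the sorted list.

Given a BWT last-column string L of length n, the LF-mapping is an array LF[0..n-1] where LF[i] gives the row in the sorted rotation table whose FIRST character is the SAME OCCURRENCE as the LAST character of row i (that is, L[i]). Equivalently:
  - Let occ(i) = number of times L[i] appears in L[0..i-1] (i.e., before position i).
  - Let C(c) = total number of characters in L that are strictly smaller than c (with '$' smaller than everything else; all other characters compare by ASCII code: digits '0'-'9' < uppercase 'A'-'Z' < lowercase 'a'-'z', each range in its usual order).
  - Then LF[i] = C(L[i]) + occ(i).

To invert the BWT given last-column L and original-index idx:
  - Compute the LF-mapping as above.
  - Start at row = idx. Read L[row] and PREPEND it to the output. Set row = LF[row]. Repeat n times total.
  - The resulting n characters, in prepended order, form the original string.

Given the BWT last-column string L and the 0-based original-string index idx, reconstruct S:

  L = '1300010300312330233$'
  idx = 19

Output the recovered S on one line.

LF mapping: 8 13 1 2 3 9 4 14 5 6 15 10 11 16 17 7 12 18 19 0
Walk LF starting at row 19, prepending L[row]:
  step 1: row=19, L[19]='$', prepend. Next row=LF[19]=0
  step 2: row=0, L[0]='1', prepend. Next row=LF[0]=8
  step 3: row=8, L[8]='0', prepend. Next row=LF[8]=5
  step 4: row=5, L[5]='1', prepend. Next row=LF[5]=9
  step 5: row=9, L[9]='0', prepend. Next row=LF[9]=6
  step 6: row=6, L[6]='0', prepend. Next row=LF[6]=4
  step 7: row=4, L[4]='0', prepend. Next row=LF[4]=3
  step 8: row=3, L[3]='0', prepend. Next row=LF[3]=2
  step 9: row=2, L[2]='0', prepend. Next row=LF[2]=1
  step 10: row=1, L[1]='3', prepend. Next row=LF[1]=13
  step 11: row=13, L[13]='3', prepend. Next row=LF[13]=16
  step 12: row=16, L[16]='2', prepend. Next row=LF[16]=12
  step 13: row=12, L[12]='2', prepend. Next row=LF[12]=11
  step 14: row=11, L[11]='1', prepend. Next row=LF[11]=10
  step 15: row=10, L[10]='3', prepend. Next row=LF[10]=15
  step 16: row=15, L[15]='0', prepend. Next row=LF[15]=7
  step 17: row=7, L[7]='3', prepend. Next row=LF[7]=14
  step 18: row=14, L[14]='3', prepend. Next row=LF[14]=17
  step 19: row=17, L[17]='3', prepend. Next row=LF[17]=18
  step 20: row=18, L[18]='3', prepend. Next row=LF[18]=19
Reversed output: 3333031223300000101$

Answer: 3333031223300000101$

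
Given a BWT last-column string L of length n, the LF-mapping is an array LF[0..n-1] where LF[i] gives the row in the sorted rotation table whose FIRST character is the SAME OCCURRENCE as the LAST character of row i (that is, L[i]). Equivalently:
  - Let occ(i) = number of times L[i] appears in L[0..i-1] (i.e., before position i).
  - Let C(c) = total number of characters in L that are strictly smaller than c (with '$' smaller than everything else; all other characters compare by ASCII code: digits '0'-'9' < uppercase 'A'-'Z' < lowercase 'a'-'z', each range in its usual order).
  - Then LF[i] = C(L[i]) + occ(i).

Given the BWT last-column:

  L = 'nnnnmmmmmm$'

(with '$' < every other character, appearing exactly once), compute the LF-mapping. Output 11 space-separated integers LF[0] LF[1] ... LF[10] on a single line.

Answer: 7 8 9 10 1 2 3 4 5 6 0

Derivation:
Char counts: '$':1, 'm':6, 'n':4
C (first-col start): C('$')=0, C('m')=1, C('n')=7
L[0]='n': occ=0, LF[0]=C('n')+0=7+0=7
L[1]='n': occ=1, LF[1]=C('n')+1=7+1=8
L[2]='n': occ=2, LF[2]=C('n')+2=7+2=9
L[3]='n': occ=3, LF[3]=C('n')+3=7+3=10
L[4]='m': occ=0, LF[4]=C('m')+0=1+0=1
L[5]='m': occ=1, LF[5]=C('m')+1=1+1=2
L[6]='m': occ=2, LF[6]=C('m')+2=1+2=3
L[7]='m': occ=3, LF[7]=C('m')+3=1+3=4
L[8]='m': occ=4, LF[8]=C('m')+4=1+4=5
L[9]='m': occ=5, LF[9]=C('m')+5=1+5=6
L[10]='$': occ=0, LF[10]=C('$')+0=0+0=0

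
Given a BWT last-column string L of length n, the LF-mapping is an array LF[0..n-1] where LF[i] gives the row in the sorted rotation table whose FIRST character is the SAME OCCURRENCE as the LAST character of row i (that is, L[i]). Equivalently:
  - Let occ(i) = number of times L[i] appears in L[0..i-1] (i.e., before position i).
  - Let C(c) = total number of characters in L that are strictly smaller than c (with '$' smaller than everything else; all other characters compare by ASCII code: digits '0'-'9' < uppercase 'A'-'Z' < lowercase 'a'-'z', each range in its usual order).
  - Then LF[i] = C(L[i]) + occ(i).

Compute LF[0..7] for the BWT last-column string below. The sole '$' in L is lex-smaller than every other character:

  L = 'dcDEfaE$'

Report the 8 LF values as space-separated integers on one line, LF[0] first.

Char counts: '$':1, 'D':1, 'E':2, 'a':1, 'c':1, 'd':1, 'f':1
C (first-col start): C('$')=0, C('D')=1, C('E')=2, C('a')=4, C('c')=5, C('d')=6, C('f')=7
L[0]='d': occ=0, LF[0]=C('d')+0=6+0=6
L[1]='c': occ=0, LF[1]=C('c')+0=5+0=5
L[2]='D': occ=0, LF[2]=C('D')+0=1+0=1
L[3]='E': occ=0, LF[3]=C('E')+0=2+0=2
L[4]='f': occ=0, LF[4]=C('f')+0=7+0=7
L[5]='a': occ=0, LF[5]=C('a')+0=4+0=4
L[6]='E': occ=1, LF[6]=C('E')+1=2+1=3
L[7]='$': occ=0, LF[7]=C('$')+0=0+0=0

Answer: 6 5 1 2 7 4 3 0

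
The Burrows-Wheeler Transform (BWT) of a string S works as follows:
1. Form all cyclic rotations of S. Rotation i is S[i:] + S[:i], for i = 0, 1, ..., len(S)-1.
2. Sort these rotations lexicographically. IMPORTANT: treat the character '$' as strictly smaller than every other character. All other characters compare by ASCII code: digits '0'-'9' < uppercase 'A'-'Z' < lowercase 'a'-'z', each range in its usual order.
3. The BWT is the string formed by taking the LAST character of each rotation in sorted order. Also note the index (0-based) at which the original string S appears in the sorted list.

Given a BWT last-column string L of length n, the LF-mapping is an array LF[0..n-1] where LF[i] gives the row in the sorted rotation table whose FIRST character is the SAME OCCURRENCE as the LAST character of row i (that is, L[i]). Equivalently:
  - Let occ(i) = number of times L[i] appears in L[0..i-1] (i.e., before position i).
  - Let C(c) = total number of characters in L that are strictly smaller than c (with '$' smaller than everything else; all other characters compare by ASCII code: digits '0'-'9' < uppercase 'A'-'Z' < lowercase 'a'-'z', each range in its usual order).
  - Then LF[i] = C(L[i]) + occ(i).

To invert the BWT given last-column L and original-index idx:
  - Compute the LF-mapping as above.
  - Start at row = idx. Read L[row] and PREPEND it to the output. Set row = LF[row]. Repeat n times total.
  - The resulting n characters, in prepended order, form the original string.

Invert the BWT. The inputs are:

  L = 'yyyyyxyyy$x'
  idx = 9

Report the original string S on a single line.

Answer: yyyxyxyyyy$

Derivation:
LF mapping: 3 4 5 6 7 1 8 9 10 0 2
Walk LF starting at row 9, prepending L[row]:
  step 1: row=9, L[9]='$', prepend. Next row=LF[9]=0
  step 2: row=0, L[0]='y', prepend. Next row=LF[0]=3
  step 3: row=3, L[3]='y', prepend. Next row=LF[3]=6
  step 4: row=6, L[6]='y', prepend. Next row=LF[6]=8
  step 5: row=8, L[8]='y', prepend. Next row=LF[8]=10
  step 6: row=10, L[10]='x', prepend. Next row=LF[10]=2
  step 7: row=2, L[2]='y', prepend. Next row=LF[2]=5
  step 8: row=5, L[5]='x', prepend. Next row=LF[5]=1
  step 9: row=1, L[1]='y', prepend. Next row=LF[1]=4
  step 10: row=4, L[4]='y', prepend. Next row=LF[4]=7
  step 11: row=7, L[7]='y', prepend. Next row=LF[7]=9
Reversed output: yyyxyxyyyy$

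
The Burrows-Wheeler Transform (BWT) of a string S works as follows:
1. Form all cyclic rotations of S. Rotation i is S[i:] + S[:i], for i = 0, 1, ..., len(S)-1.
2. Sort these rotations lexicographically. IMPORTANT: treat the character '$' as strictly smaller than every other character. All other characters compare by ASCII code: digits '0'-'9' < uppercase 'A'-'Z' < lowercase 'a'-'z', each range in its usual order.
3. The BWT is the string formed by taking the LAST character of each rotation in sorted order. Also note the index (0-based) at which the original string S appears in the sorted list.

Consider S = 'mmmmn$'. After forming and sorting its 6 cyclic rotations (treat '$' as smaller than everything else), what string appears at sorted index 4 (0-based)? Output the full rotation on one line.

All 6 rotations (rotation i = S[i:]+S[:i]):
  rot[0] = mmmmn$
  rot[1] = mmmn$m
  rot[2] = mmn$mm
  rot[3] = mn$mmm
  rot[4] = n$mmmm
  rot[5] = $mmmmn
Sorted (with $ < everything):
  sorted[0] = $mmmmn
  sorted[1] = mmmmn$
  sorted[2] = mmmn$m
  sorted[3] = mmn$mm
  sorted[4] = mn$mmm
  sorted[5] = n$mmmm
sorted[4] = mn$mmm

Answer: mn$mmm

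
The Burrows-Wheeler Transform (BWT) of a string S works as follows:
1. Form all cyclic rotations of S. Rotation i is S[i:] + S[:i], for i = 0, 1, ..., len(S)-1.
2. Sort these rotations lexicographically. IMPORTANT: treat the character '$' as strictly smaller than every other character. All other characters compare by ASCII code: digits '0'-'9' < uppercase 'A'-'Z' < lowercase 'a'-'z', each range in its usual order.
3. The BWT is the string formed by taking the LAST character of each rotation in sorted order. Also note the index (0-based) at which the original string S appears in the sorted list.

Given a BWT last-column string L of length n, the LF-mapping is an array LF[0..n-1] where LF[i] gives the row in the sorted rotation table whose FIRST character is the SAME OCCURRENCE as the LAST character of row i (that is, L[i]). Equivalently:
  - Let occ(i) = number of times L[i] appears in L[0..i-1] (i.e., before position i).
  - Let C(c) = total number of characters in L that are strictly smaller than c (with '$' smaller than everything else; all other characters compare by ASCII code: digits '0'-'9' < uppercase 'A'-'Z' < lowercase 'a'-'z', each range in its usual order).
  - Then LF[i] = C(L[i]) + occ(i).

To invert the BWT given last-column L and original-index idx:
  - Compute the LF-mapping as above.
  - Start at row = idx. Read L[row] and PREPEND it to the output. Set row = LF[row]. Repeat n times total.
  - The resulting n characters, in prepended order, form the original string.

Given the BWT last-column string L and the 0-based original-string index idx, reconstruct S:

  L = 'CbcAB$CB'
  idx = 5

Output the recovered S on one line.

LF mapping: 4 6 7 1 2 0 5 3
Walk LF starting at row 5, prepending L[row]:
  step 1: row=5, L[5]='$', prepend. Next row=LF[5]=0
  step 2: row=0, L[0]='C', prepend. Next row=LF[0]=4
  step 3: row=4, L[4]='B', prepend. Next row=LF[4]=2
  step 4: row=2, L[2]='c', prepend. Next row=LF[2]=7
  step 5: row=7, L[7]='B', prepend. Next row=LF[7]=3
  step 6: row=3, L[3]='A', prepend. Next row=LF[3]=1
  step 7: row=1, L[1]='b', prepend. Next row=LF[1]=6
  step 8: row=6, L[6]='C', prepend. Next row=LF[6]=5
Reversed output: CbABcBC$

Answer: CbABcBC$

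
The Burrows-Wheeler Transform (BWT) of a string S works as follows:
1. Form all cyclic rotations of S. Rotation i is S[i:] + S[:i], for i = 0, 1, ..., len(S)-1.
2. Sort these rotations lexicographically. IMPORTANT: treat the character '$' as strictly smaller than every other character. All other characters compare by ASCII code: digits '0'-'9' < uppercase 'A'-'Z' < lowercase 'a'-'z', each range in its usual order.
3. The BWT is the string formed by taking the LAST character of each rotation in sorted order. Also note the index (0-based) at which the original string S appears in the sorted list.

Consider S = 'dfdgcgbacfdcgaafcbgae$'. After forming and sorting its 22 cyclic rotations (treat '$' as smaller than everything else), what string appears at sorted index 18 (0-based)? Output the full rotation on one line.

Answer: gaafcbgae$dfdgcgbacfdc

Derivation:
All 22 rotations (rotation i = S[i:]+S[:i]):
  rot[0] = dfdgcgbacfdcgaafcbgae$
  rot[1] = fdgcgbacfdcgaafcbgae$d
  rot[2] = dgcgbacfdcgaafcbgae$df
  rot[3] = gcgbacfdcgaafcbgae$dfd
  rot[4] = cgbacfdcgaafcbgae$dfdg
  rot[5] = gbacfdcgaafcbgae$dfdgc
  rot[6] = bacfdcgaafcbgae$dfdgcg
  rot[7] = acfdcgaafcbgae$dfdgcgb
  rot[8] = cfdcgaafcbgae$dfdgcgba
  rot[9] = fdcgaafcbgae$dfdgcgbac
  rot[10] = dcgaafcbgae$dfdgcgbacf
  rot[11] = cgaafcbgae$dfdgcgbacfd
  rot[12] = gaafcbgae$dfdgcgbacfdc
  rot[13] = aafcbgae$dfdgcgbacfdcg
  rot[14] = afcbgae$dfdgcgbacfdcga
  rot[15] = fcbgae$dfdgcgbacfdcgaa
  rot[16] = cbgae$dfdgcgbacfdcgaaf
  rot[17] = bgae$dfdgcgbacfdcgaafc
  rot[18] = gae$dfdgcgbacfdcgaafcb
  rot[19] = ae$dfdgcgbacfdcgaafcbg
  rot[20] = e$dfdgcgbacfdcgaafcbga
  rot[21] = $dfdgcgbacfdcgaafcbgae
Sorted (with $ < everything):
  sorted[0] = $dfdgcgbacfdcgaafcbgae
  sorted[1] = aafcbgae$dfdgcgbacfdcg
  sorted[2] = acfdcgaafcbgae$dfdgcgb
  sorted[3] = ae$dfdgcgbacfdcgaafcbg
  sorted[4] = afcbgae$dfdgcgbacfdcga
  sorted[5] = bacfdcgaafcbgae$dfdgcg
  sorted[6] = bgae$dfdgcgbacfdcgaafc
  sorted[7] = cbgae$dfdgcgbacfdcgaaf
  sorted[8] = cfdcgaafcbgae$dfdgcgba
  sorted[9] = cgaafcbgae$dfdgcgbacfd
  sorted[10] = cgbacfdcgaafcbgae$dfdg
  sorted[11] = dcgaafcbgae$dfdgcgbacf
  sorted[12] = dfdgcgbacfdcgaafcbgae$
  sorted[13] = dgcgbacfdcgaafcbgae$df
  sorted[14] = e$dfdgcgbacfdcgaafcbga
  sorted[15] = fcbgae$dfdgcgbacfdcgaa
  sorted[16] = fdcgaafcbgae$dfdgcgbac
  sorted[17] = fdgcgbacfdcgaafcbgae$d
  sorted[18] = gaafcbgae$dfdgcgbacfdc
  sorted[19] = gae$dfdgcgbacfdcgaafcb
  sorted[20] = gbacfdcgaafcbgae$dfdgc
  sorted[21] = gcgbacfdcgaafcbgae$dfd
sorted[18] = gaafcbgae$dfdgcgbacfdc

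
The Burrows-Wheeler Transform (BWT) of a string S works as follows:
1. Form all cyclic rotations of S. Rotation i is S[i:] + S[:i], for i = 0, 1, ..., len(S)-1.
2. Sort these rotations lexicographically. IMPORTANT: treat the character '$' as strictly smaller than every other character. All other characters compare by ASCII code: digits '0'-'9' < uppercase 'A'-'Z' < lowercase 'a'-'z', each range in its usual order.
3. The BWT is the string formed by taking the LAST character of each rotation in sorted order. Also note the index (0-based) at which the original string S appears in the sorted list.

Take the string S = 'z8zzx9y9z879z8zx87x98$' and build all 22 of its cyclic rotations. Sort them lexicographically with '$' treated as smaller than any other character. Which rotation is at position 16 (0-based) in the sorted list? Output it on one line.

All 22 rotations (rotation i = S[i:]+S[:i]):
  rot[0] = z8zzx9y9z879z8zx87x98$
  rot[1] = 8zzx9y9z879z8zx87x98$z
  rot[2] = zzx9y9z879z8zx87x98$z8
  rot[3] = zx9y9z879z8zx87x98$z8z
  rot[4] = x9y9z879z8zx87x98$z8zz
  rot[5] = 9y9z879z8zx87x98$z8zzx
  rot[6] = y9z879z8zx87x98$z8zzx9
  rot[7] = 9z879z8zx87x98$z8zzx9y
  rot[8] = z879z8zx87x98$z8zzx9y9
  rot[9] = 879z8zx87x98$z8zzx9y9z
  rot[10] = 79z8zx87x98$z8zzx9y9z8
  rot[11] = 9z8zx87x98$z8zzx9y9z87
  rot[12] = z8zx87x98$z8zzx9y9z879
  rot[13] = 8zx87x98$z8zzx9y9z879z
  rot[14] = zx87x98$z8zzx9y9z879z8
  rot[15] = x87x98$z8zzx9y9z879z8z
  rot[16] = 87x98$z8zzx9y9z879z8zx
  rot[17] = 7x98$z8zzx9y9z879z8zx8
  rot[18] = x98$z8zzx9y9z879z8zx87
  rot[19] = 98$z8zzx9y9z879z8zx87x
  rot[20] = 8$z8zzx9y9z879z8zx87x9
  rot[21] = $z8zzx9y9z879z8zx87x98
Sorted (with $ < everything):
  sorted[0] = $z8zzx9y9z879z8zx87x98
  sorted[1] = 79z8zx87x98$z8zzx9y9z8
  sorted[2] = 7x98$z8zzx9y9z879z8zx8
  sorted[3] = 8$z8zzx9y9z879z8zx87x9
  sorted[4] = 879z8zx87x98$z8zzx9y9z
  sorted[5] = 87x98$z8zzx9y9z879z8zx
  sorted[6] = 8zx87x98$z8zzx9y9z879z
  sorted[7] = 8zzx9y9z879z8zx87x98$z
  sorted[8] = 98$z8zzx9y9z879z8zx87x
  sorted[9] = 9y9z879z8zx87x98$z8zzx
  sorted[10] = 9z879z8zx87x98$z8zzx9y
  sorted[11] = 9z8zx87x98$z8zzx9y9z87
  sorted[12] = x87x98$z8zzx9y9z879z8z
  sorted[13] = x98$z8zzx9y9z879z8zx87
  sorted[14] = x9y9z879z8zx87x98$z8zz
  sorted[15] = y9z879z8zx87x98$z8zzx9
  sorted[16] = z879z8zx87x98$z8zzx9y9
  sorted[17] = z8zx87x98$z8zzx9y9z879
  sorted[18] = z8zzx9y9z879z8zx87x98$
  sorted[19] = zx87x98$z8zzx9y9z879z8
  sorted[20] = zx9y9z879z8zx87x98$z8z
  sorted[21] = zzx9y9z879z8zx87x98$z8
sorted[16] = z879z8zx87x98$z8zzx9y9

Answer: z879z8zx87x98$z8zzx9y9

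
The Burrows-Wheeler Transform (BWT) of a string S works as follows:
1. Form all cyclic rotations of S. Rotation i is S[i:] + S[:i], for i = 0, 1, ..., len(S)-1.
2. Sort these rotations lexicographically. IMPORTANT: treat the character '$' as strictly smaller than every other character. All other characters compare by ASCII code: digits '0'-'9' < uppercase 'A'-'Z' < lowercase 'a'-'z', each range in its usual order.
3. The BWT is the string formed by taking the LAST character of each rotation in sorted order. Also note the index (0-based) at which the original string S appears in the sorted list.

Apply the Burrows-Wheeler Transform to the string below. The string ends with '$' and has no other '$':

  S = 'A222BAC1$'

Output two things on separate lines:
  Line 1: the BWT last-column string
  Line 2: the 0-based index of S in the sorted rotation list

Answer: 1CA22$B2A
5

Derivation:
All 9 rotations (rotation i = S[i:]+S[:i]):
  rot[0] = A222BAC1$
  rot[1] = 222BAC1$A
  rot[2] = 22BAC1$A2
  rot[3] = 2BAC1$A22
  rot[4] = BAC1$A222
  rot[5] = AC1$A222B
  rot[6] = C1$A222BA
  rot[7] = 1$A222BAC
  rot[8] = $A222BAC1
Sorted (with $ < everything):
  sorted[0] = $A222BAC1  (last char: '1')
  sorted[1] = 1$A222BAC  (last char: 'C')
  sorted[2] = 222BAC1$A  (last char: 'A')
  sorted[3] = 22BAC1$A2  (last char: '2')
  sorted[4] = 2BAC1$A22  (last char: '2')
  sorted[5] = A222BAC1$  (last char: '$')
  sorted[6] = AC1$A222B  (last char: 'B')
  sorted[7] = BAC1$A222  (last char: '2')
  sorted[8] = C1$A222BA  (last char: 'A')
Last column: 1CA22$B2A
Original string S is at sorted index 5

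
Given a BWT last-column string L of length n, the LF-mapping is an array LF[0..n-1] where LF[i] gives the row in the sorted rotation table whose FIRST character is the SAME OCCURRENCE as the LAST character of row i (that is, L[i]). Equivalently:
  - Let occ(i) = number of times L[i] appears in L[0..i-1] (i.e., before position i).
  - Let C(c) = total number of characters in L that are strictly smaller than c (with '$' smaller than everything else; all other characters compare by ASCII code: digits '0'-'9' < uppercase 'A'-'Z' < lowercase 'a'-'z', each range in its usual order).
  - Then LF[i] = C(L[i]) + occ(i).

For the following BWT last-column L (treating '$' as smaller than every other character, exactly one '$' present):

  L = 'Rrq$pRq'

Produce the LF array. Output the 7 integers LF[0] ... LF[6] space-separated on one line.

Char counts: '$':1, 'R':2, 'p':1, 'q':2, 'r':1
C (first-col start): C('$')=0, C('R')=1, C('p')=3, C('q')=4, C('r')=6
L[0]='R': occ=0, LF[0]=C('R')+0=1+0=1
L[1]='r': occ=0, LF[1]=C('r')+0=6+0=6
L[2]='q': occ=0, LF[2]=C('q')+0=4+0=4
L[3]='$': occ=0, LF[3]=C('$')+0=0+0=0
L[4]='p': occ=0, LF[4]=C('p')+0=3+0=3
L[5]='R': occ=1, LF[5]=C('R')+1=1+1=2
L[6]='q': occ=1, LF[6]=C('q')+1=4+1=5

Answer: 1 6 4 0 3 2 5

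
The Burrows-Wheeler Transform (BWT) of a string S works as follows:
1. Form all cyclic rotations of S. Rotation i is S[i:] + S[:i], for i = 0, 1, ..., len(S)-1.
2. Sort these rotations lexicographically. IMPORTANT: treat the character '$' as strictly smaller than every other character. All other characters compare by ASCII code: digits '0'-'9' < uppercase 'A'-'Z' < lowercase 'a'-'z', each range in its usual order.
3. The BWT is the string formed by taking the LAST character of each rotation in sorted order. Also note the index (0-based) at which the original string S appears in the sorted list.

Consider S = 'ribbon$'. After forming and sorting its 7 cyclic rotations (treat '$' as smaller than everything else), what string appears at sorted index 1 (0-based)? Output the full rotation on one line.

All 7 rotations (rotation i = S[i:]+S[:i]):
  rot[0] = ribbon$
  rot[1] = ibbon$r
  rot[2] = bbon$ri
  rot[3] = bon$rib
  rot[4] = on$ribb
  rot[5] = n$ribbo
  rot[6] = $ribbon
Sorted (with $ < everything):
  sorted[0] = $ribbon
  sorted[1] = bbon$ri
  sorted[2] = bon$rib
  sorted[3] = ibbon$r
  sorted[4] = n$ribbo
  sorted[5] = on$ribb
  sorted[6] = ribbon$
sorted[1] = bbon$ri

Answer: bbon$ri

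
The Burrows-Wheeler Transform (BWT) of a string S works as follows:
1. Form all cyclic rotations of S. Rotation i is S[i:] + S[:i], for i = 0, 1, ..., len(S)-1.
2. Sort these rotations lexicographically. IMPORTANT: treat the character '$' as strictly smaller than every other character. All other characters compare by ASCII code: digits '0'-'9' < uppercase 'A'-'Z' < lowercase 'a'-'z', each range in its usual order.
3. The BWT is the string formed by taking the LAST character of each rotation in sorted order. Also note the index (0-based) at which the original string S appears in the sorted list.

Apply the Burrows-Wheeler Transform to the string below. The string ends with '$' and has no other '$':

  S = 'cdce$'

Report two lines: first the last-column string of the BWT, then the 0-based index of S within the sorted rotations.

Answer: e$dcc
1

Derivation:
All 5 rotations (rotation i = S[i:]+S[:i]):
  rot[0] = cdce$
  rot[1] = dce$c
  rot[2] = ce$cd
  rot[3] = e$cdc
  rot[4] = $cdce
Sorted (with $ < everything):
  sorted[0] = $cdce  (last char: 'e')
  sorted[1] = cdce$  (last char: '$')
  sorted[2] = ce$cd  (last char: 'd')
  sorted[3] = dce$c  (last char: 'c')
  sorted[4] = e$cdc  (last char: 'c')
Last column: e$dcc
Original string S is at sorted index 1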